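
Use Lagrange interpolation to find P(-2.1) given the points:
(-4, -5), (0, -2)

Lagrange interpolation formula:
P(x) = Σ yᵢ × Lᵢ(x)
where Lᵢ(x) = Π_{j≠i} (x - xⱼ)/(xᵢ - xⱼ)

L_0(-2.1) = (-2.1 - 0)/(-4 - 0) = 0.525000
L_1(-2.1) = (-2.1 - (-4))/(0 - (-4)) = 0.475000

P(-2.1) = (-5)×L_0(-2.1) + (-2)×L_1(-2.1)
P(-2.1) = -3.575000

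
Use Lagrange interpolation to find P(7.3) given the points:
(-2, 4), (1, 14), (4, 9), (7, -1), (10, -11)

Lagrange interpolation formula:
P(x) = Σ yᵢ × Lᵢ(x)
where Lᵢ(x) = Π_{j≠i} (x - xⱼ)/(xᵢ - xⱼ)

L_0(7.3) = (7.3 - 1)/(-2 - 1) × (7.3 - 4)/(-2 - 4) × (7.3 - 7)/(-2 - 7) × (7.3 - 10)/(-2 - 10) = -0.008662
L_1(7.3) = (7.3 - (-2))/(1 - (-2)) × (7.3 - 4)/(1 - 4) × (7.3 - 7)/(1 - 7) × (7.3 - 10)/(1 - 10) = 0.051150
L_2(7.3) = (7.3 - (-2))/(4 - (-2)) × (7.3 - 1)/(4 - 1) × (7.3 - 7)/(4 - 7) × (7.3 - 10)/(4 - 10) = -0.146475
L_3(7.3) = (7.3 - (-2))/(7 - (-2)) × (7.3 - 1)/(7 - 1) × (7.3 - 4)/(7 - 4) × (7.3 - 10)/(7 - 10) = 1.074150
L_4(7.3) = (7.3 - (-2))/(10 - (-2)) × (7.3 - 1)/(10 - 1) × (7.3 - 4)/(10 - 4) × (7.3 - 7)/(10 - 7) = 0.029837

P(7.3) = 4×L_0(7.3) + 14×L_1(7.3) + 9×L_2(7.3) + (-1)×L_3(7.3) + (-11)×L_4(7.3)
P(7.3) = -2.039187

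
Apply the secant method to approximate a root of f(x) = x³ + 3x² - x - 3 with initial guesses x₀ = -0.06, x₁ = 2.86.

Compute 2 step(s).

f(x) = x³ + 3x² - x - 3
x₀ = -0.06, x₁ = 2.86

Secant formula: x_{n+1} = x_n - f(x_n)(x_n - x_{n-1})/(f(x_n) - f(x_{n-1}))

Iteration 1:
  f(-0.060000) = -2.929416
  f(2.860000) = 42.072456
  x_2 = 2.860000 - 42.072456×(2.860000 - (-0.060000))/(42.072456 - (-2.929416))
       = 0.130079
Iteration 2:
  f(2.860000) = 42.072456
  f(0.130079) = -3.077116
  x_3 = 0.130079 - (-3.077116)×(0.130079 - 2.860000)/(-3.077116 - 42.072456)
       = 0.316133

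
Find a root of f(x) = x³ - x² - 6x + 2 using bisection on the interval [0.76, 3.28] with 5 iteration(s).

f(x) = x³ - x² - 6x + 2
Initial interval: [0.76, 3.28]

Iteration 1:
  c_1 = (0.760000 + 3.280000)/2 = 2.020000
  f(c_1) = f(2.020000) = -5.957992
  f(a) × f(c) ≥ 0, new interval: [2.020000, 3.280000]
Iteration 2:
  c_2 = (2.020000 + 3.280000)/2 = 2.650000
  f(c_2) = f(2.650000) = -2.312875
  f(a) × f(c) ≥ 0, new interval: [2.650000, 3.280000]
Iteration 3:
  c_3 = (2.650000 + 3.280000)/2 = 2.965000
  f(c_3) = f(2.965000) = 1.484757
  f(a) × f(c) < 0, new interval: [2.650000, 2.965000]
Iteration 4:
  c_4 = (2.650000 + 2.965000)/2 = 2.807500
  f(c_4) = f(2.807500) = -0.598183
  f(a) × f(c) ≥ 0, new interval: [2.807500, 2.965000]
Iteration 5:
  c_5 = (2.807500 + 2.965000)/2 = 2.886250
  f(c_5) = f(2.886250) = 0.395791
  f(a) × f(c) < 0, new interval: [2.807500, 2.886250]

After 5 iteration(s), the approximation is c_5 = 2.886250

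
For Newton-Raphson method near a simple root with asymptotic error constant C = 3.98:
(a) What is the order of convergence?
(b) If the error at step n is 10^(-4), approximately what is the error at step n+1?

(a) Newton-Raphson has quadratic (order 2) convergence near simple roots.
    This means |e_{n+1}| ≈ C|e_n|².

(b) With |e_n| = 10^(-4) and C = 3.98:
    |e_{n+1}| ≈ 3.98 × (10^(-4))² = 3.98 × 10^(-8)

(a) 2 (quadratic); (b) |e_{n+1}| ≈ 3.980e-08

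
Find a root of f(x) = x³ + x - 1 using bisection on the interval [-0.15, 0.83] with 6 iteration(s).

f(x) = x³ + x - 1
Initial interval: [-0.15, 0.83]

Iteration 1:
  c_1 = (-0.150000 + 0.830000)/2 = 0.340000
  f(c_1) = f(0.340000) = -0.620696
  f(a) × f(c) ≥ 0, new interval: [0.340000, 0.830000]
Iteration 2:
  c_2 = (0.340000 + 0.830000)/2 = 0.585000
  f(c_2) = f(0.585000) = -0.214798
  f(a) × f(c) ≥ 0, new interval: [0.585000, 0.830000]
Iteration 3:
  c_3 = (0.585000 + 0.830000)/2 = 0.707500
  f(c_3) = f(0.707500) = 0.061644
  f(a) × f(c) < 0, new interval: [0.585000, 0.707500]
Iteration 4:
  c_4 = (0.585000 + 0.707500)/2 = 0.646250
  f(c_4) = f(0.646250) = -0.083851
  f(a) × f(c) ≥ 0, new interval: [0.646250, 0.707500]
Iteration 5:
  c_5 = (0.646250 + 0.707500)/2 = 0.676875
  f(c_5) = f(0.676875) = -0.013008
  f(a) × f(c) ≥ 0, new interval: [0.676875, 0.707500]
Iteration 6:
  c_6 = (0.676875 + 0.707500)/2 = 0.692187
  f(c_6) = f(0.692187) = 0.023831
  f(a) × f(c) < 0, new interval: [0.676875, 0.692187]

After 6 iteration(s), the approximation is c_6 = 0.692187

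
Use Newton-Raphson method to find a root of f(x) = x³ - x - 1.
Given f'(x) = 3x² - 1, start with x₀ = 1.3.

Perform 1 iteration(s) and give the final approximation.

f(x) = x³ - x - 1
f'(x) = 3x² - 1
x₀ = 1.3

Newton-Raphson formula: x_{n+1} = x_n - f(x_n)/f'(x_n)

Iteration 1:
  f(1.300000) = -0.103000
  f'(1.300000) = 4.070000
  x_1 = 1.300000 - (-0.103000)/4.070000 = 1.325307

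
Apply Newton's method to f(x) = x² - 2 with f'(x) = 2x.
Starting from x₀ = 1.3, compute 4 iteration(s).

f(x) = x² - 2
f'(x) = 2x
x₀ = 1.3

Newton-Raphson formula: x_{n+1} = x_n - f(x_n)/f'(x_n)

Iteration 1:
  f(1.300000) = -0.310000
  f'(1.300000) = 2.600000
  x_1 = 1.300000 - (-0.310000)/2.600000 = 1.419231
Iteration 2:
  f(1.419231) = 0.014216
  f'(1.419231) = 2.838462
  x_2 = 1.419231 - 0.014216/2.838462 = 1.414222
Iteration 3:
  f(1.414222) = 0.000025
  f'(1.414222) = 2.828445
  x_3 = 1.414222 - 0.000025/2.828445 = 1.414214
Iteration 4:
  f(1.414214) = 0.000000
  f'(1.414214) = 2.828427
  x_4 = 1.414214 - 0.000000/2.828427 = 1.414214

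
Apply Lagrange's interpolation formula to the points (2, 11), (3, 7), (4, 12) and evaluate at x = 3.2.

Lagrange interpolation formula:
P(x) = Σ yᵢ × Lᵢ(x)
where Lᵢ(x) = Π_{j≠i} (x - xⱼ)/(xᵢ - xⱼ)

L_0(3.2) = (3.2 - 3)/(2 - 3) × (3.2 - 4)/(2 - 4) = -0.080000
L_1(3.2) = (3.2 - 2)/(3 - 2) × (3.2 - 4)/(3 - 4) = 0.960000
L_2(3.2) = (3.2 - 2)/(4 - 2) × (3.2 - 3)/(4 - 3) = 0.120000

P(3.2) = 11×L_0(3.2) + 7×L_1(3.2) + 12×L_2(3.2)
P(3.2) = 7.280000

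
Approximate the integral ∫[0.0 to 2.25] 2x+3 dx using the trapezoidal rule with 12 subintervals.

f(x) = 2x+3
a = 0.0, b = 2.25, n = 12
h = (b - a)/n = 0.187500

Trapezoidal rule: (h/2)[f(x₀) + 2f(x₁) + 2f(x₂) + ... + f(xₙ)]

x_0 = 0.0000, f(x_0) = 3.000000, coefficient = 1
x_1 = 0.1875, f(x_1) = 3.375000, coefficient = 2
x_2 = 0.3750, f(x_2) = 3.750000, coefficient = 2
x_3 = 0.5625, f(x_3) = 4.125000, coefficient = 2
x_4 = 0.7500, f(x_4) = 4.500000, coefficient = 2
x_5 = 0.9375, f(x_5) = 4.875000, coefficient = 2
x_6 = 1.1250, f(x_6) = 5.250000, coefficient = 2
x_7 = 1.3125, f(x_7) = 5.625000, coefficient = 2
x_8 = 1.5000, f(x_8) = 6.000000, coefficient = 2
x_9 = 1.6875, f(x_9) = 6.375000, coefficient = 2
x_10 = 1.8750, f(x_10) = 6.750000, coefficient = 2
x_11 = 2.0625, f(x_11) = 7.125000, coefficient = 2
x_12 = 2.2500, f(x_12) = 7.500000, coefficient = 1

I ≈ (0.187500/2) × 126.000000 = 11.812500
Exact value: 11.812500
Error: 0.000000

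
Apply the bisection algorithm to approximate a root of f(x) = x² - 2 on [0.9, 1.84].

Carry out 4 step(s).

f(x) = x² - 2
Initial interval: [0.9, 1.84]

Iteration 1:
  c_1 = (0.900000 + 1.840000)/2 = 1.370000
  f(c_1) = f(1.370000) = -0.123100
  f(a) × f(c) ≥ 0, new interval: [1.370000, 1.840000]
Iteration 2:
  c_2 = (1.370000 + 1.840000)/2 = 1.605000
  f(c_2) = f(1.605000) = 0.576025
  f(a) × f(c) < 0, new interval: [1.370000, 1.605000]
Iteration 3:
  c_3 = (1.370000 + 1.605000)/2 = 1.487500
  f(c_3) = f(1.487500) = 0.212656
  f(a) × f(c) < 0, new interval: [1.370000, 1.487500]
Iteration 4:
  c_4 = (1.370000 + 1.487500)/2 = 1.428750
  f(c_4) = f(1.428750) = 0.041327
  f(a) × f(c) < 0, new interval: [1.370000, 1.428750]

After 4 iteration(s), the approximation is c_4 = 1.428750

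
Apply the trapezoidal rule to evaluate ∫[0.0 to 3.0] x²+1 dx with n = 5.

f(x) = x²+1
a = 0.0, b = 3.0, n = 5
h = (b - a)/n = 0.600000

Trapezoidal rule: (h/2)[f(x₀) + 2f(x₁) + 2f(x₂) + ... + f(xₙ)]

x_0 = 0.0000, f(x_0) = 1.000000, coefficient = 1
x_1 = 0.6000, f(x_1) = 1.360000, coefficient = 2
x_2 = 1.2000, f(x_2) = 2.440000, coefficient = 2
x_3 = 1.8000, f(x_3) = 4.240000, coefficient = 2
x_4 = 2.4000, f(x_4) = 6.760000, coefficient = 2
x_5 = 3.0000, f(x_5) = 10.000000, coefficient = 1

I ≈ (0.600000/2) × 40.600000 = 12.180000
Exact value: 12.000000
Error: 0.180000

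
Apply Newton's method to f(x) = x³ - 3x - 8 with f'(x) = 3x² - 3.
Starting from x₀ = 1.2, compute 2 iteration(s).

f(x) = x³ - 3x - 8
f'(x) = 3x² - 3
x₀ = 1.2

Newton-Raphson formula: x_{n+1} = x_n - f(x_n)/f'(x_n)

Iteration 1:
  f(1.200000) = -9.872000
  f'(1.200000) = 1.320000
  x_1 = 1.200000 - (-9.872000)/1.320000 = 8.678788
Iteration 2:
  f(8.678788) = 619.661734
  f'(8.678788) = 222.964077
  x_2 = 8.678788 - 619.661734/222.964077 = 5.899588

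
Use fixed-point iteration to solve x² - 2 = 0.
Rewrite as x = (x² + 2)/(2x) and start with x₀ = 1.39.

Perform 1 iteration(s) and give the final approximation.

Equation: x² - 2 = 0
Fixed-point form: x = (x² + 2)/(2x)
x₀ = 1.39

x_1 = g(1.390000) = 1.414424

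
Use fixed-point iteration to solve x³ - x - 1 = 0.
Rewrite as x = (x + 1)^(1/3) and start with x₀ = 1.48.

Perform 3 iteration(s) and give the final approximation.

Equation: x³ - x - 1 = 0
Fixed-point form: x = (x + 1)^(1/3)
x₀ = 1.48

x_1 = g(1.480000) = 1.353580
x_2 = g(1.353580) = 1.330178
x_3 = g(1.330178) = 1.325754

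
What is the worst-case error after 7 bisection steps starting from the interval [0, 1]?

Bisection error bound: |error| ≤ (b-a)/2^n
|error| ≤ (1 - 0)/2^7 = 1/2^7
|error| ≤ 0.0078125000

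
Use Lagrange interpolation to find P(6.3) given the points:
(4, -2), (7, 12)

Lagrange interpolation formula:
P(x) = Σ yᵢ × Lᵢ(x)
where Lᵢ(x) = Π_{j≠i} (x - xⱼ)/(xᵢ - xⱼ)

L_0(6.3) = (6.3 - 7)/(4 - 7) = 0.233333
L_1(6.3) = (6.3 - 4)/(7 - 4) = 0.766667

P(6.3) = (-2)×L_0(6.3) + 12×L_1(6.3)
P(6.3) = 8.733333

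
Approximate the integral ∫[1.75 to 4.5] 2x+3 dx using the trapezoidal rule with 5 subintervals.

f(x) = 2x+3
a = 1.75, b = 4.5, n = 5
h = (b - a)/n = 0.550000

Trapezoidal rule: (h/2)[f(x₀) + 2f(x₁) + 2f(x₂) + ... + f(xₙ)]

x_0 = 1.7500, f(x_0) = 6.500000, coefficient = 1
x_1 = 2.3000, f(x_1) = 7.600000, coefficient = 2
x_2 = 2.8500, f(x_2) = 8.700000, coefficient = 2
x_3 = 3.4000, f(x_3) = 9.800000, coefficient = 2
x_4 = 3.9500, f(x_4) = 10.900000, coefficient = 2
x_5 = 4.5000, f(x_5) = 12.000000, coefficient = 1

I ≈ (0.550000/2) × 92.500000 = 25.437500
Exact value: 25.437500
Error: 0.000000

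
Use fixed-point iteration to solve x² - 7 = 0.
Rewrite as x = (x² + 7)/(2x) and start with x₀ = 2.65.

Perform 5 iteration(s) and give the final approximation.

Equation: x² - 7 = 0
Fixed-point form: x = (x² + 7)/(2x)
x₀ = 2.65

x_1 = g(2.650000) = 2.645755
x_2 = g(2.645755) = 2.645751
x_3 = g(2.645751) = 2.645751
x_4 = g(2.645751) = 2.645751
x_5 = g(2.645751) = 2.645751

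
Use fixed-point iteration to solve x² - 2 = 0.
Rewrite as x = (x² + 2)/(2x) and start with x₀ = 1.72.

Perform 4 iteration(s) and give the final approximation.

Equation: x² - 2 = 0
Fixed-point form: x = (x² + 2)/(2x)
x₀ = 1.72

x_1 = g(1.720000) = 1.441395
x_2 = g(1.441395) = 1.414470
x_3 = g(1.414470) = 1.414214
x_4 = g(1.414214) = 1.414214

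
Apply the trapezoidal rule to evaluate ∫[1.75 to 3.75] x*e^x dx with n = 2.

f(x) = x*e^x
a = 1.75, b = 3.75, n = 2
h = (b - a)/n = 1.000000

Trapezoidal rule: (h/2)[f(x₀) + 2f(x₁) + 2f(x₂) + ... + f(xₙ)]

x_0 = 1.7500, f(x_0) = 10.070555, coefficient = 1
x_1 = 2.7500, f(x_1) = 43.017238, coefficient = 2
x_2 = 3.7500, f(x_2) = 159.454058, coefficient = 1

I ≈ (1.000000/2) × 255.559088 = 127.779544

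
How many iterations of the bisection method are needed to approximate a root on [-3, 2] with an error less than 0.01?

We need (b-a)/2^n ≤ 0.01
(2 - (-3))/2^n ≤ 0.01
5/2^n ≤ 0.01
2^n ≥ 500
n ≥ log₂(500) = 8.97
n ≥ 9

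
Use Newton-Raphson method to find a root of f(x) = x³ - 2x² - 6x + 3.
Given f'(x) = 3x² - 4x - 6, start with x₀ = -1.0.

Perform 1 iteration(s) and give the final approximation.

f(x) = x³ - 2x² - 6x + 3
f'(x) = 3x² - 4x - 6
x₀ = -1.0

Newton-Raphson formula: x_{n+1} = x_n - f(x_n)/f'(x_n)

Iteration 1:
  f(-1.000000) = 6.000000
  f'(-1.000000) = 1.000000
  x_1 = -1.000000 - 6.000000/1.000000 = -7.000000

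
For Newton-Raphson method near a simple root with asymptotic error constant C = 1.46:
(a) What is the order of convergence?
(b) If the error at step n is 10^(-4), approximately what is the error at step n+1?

(a) Newton-Raphson has quadratic (order 2) convergence near simple roots.
    This means |e_{n+1}| ≈ C|e_n|².

(b) With |e_n| = 10^(-4) and C = 1.46:
    |e_{n+1}| ≈ 1.46 × (10^(-4))² = 1.46 × 10^(-8)

(a) 2 (quadratic); (b) |e_{n+1}| ≈ 1.460e-08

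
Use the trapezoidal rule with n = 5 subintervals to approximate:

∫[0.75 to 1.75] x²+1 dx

f(x) = x²+1
a = 0.75, b = 1.75, n = 5
h = (b - a)/n = 0.200000

Trapezoidal rule: (h/2)[f(x₀) + 2f(x₁) + 2f(x₂) + ... + f(xₙ)]

x_0 = 0.7500, f(x_0) = 1.562500, coefficient = 1
x_1 = 0.9500, f(x_1) = 1.902500, coefficient = 2
x_2 = 1.1500, f(x_2) = 2.322500, coefficient = 2
x_3 = 1.3500, f(x_3) = 2.822500, coefficient = 2
x_4 = 1.5500, f(x_4) = 3.402500, coefficient = 2
x_5 = 1.7500, f(x_5) = 4.062500, coefficient = 1

I ≈ (0.200000/2) × 26.525000 = 2.652500
Exact value: 2.645833
Error: 0.006667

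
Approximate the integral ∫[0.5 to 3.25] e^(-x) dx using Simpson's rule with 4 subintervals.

f(x) = e^(-x)
a = 0.5, b = 3.25, n = 4
h = (b - a)/n = 0.687500

Simpson's rule: (h/3)[f(x₀) + 4f(x₁) + 2f(x₂) + ... + f(xₙ)]

x_0 = 0.5000, f(x_0) = 0.606531, coefficient = 1
x_1 = 1.1875, f(x_1) = 0.304983, coefficient = 4
x_2 = 1.8750, f(x_2) = 0.153355, coefficient = 2
x_3 = 2.5625, f(x_3) = 0.077112, coefficient = 4
x_4 = 3.2500, f(x_4) = 0.038774, coefficient = 1

I ≈ (0.687500/3) × 2.480393 = 0.568423
Exact value: 0.567756
Error: 0.000667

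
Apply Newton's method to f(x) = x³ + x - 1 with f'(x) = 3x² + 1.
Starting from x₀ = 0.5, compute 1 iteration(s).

f(x) = x³ + x - 1
f'(x) = 3x² + 1
x₀ = 0.5

Newton-Raphson formula: x_{n+1} = x_n - f(x_n)/f'(x_n)

Iteration 1:
  f(0.500000) = -0.375000
  f'(0.500000) = 1.750000
  x_1 = 0.500000 - (-0.375000)/1.750000 = 0.714286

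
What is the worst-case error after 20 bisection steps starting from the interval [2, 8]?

Bisection error bound: |error| ≤ (b-a)/2^n
|error| ≤ (8 - 2)/2^20 = 6/2^20
|error| ≤ 0.0000057220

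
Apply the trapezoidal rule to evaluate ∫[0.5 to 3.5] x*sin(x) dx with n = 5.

f(x) = x*sin(x)
a = 0.5, b = 3.5, n = 5
h = (b - a)/n = 0.600000

Trapezoidal rule: (h/2)[f(x₀) + 2f(x₁) + 2f(x₂) + ... + f(xₙ)]

x_0 = 0.5000, f(x_0) = 0.239713, coefficient = 1
x_1 = 1.1000, f(x_1) = 0.980328, coefficient = 2
x_2 = 1.7000, f(x_2) = 1.685830, coefficient = 2
x_3 = 2.3000, f(x_3) = 1.715122, coefficient = 2
x_4 = 2.9000, f(x_4) = 0.693823, coefficient = 2
x_5 = 3.5000, f(x_5) = -1.227741, coefficient = 1

I ≈ (0.600000/2) × 9.162178 = 2.748653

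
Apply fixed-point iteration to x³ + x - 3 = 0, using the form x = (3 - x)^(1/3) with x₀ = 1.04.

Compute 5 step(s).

Equation: x³ + x - 3 = 0
Fixed-point form: x = (3 - x)^(1/3)
x₀ = 1.04

x_1 = g(1.040000) = 1.251465
x_2 = g(1.251465) = 1.204735
x_3 = g(1.204735) = 1.215373
x_4 = g(1.215373) = 1.212967
x_5 = g(1.212967) = 1.213512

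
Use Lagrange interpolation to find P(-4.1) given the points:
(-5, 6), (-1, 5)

Lagrange interpolation formula:
P(x) = Σ yᵢ × Lᵢ(x)
where Lᵢ(x) = Π_{j≠i} (x - xⱼ)/(xᵢ - xⱼ)

L_0(-4.1) = (-4.1 - (-1))/(-5 - (-1)) = 0.775000
L_1(-4.1) = (-4.1 - (-5))/(-1 - (-5)) = 0.225000

P(-4.1) = 6×L_0(-4.1) + 5×L_1(-4.1)
P(-4.1) = 5.775000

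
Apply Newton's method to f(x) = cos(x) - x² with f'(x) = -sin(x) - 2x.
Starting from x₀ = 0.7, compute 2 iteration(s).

f(x) = cos(x) - x²
f'(x) = -sin(x) - 2x
x₀ = 0.7

Newton-Raphson formula: x_{n+1} = x_n - f(x_n)/f'(x_n)

Iteration 1:
  f(0.700000) = 0.274842
  f'(0.700000) = -2.044218
  x_1 = 0.700000 - 0.274842/(-2.044218) = 0.834449
Iteration 2:
  f(0.834449) = -0.024718
  f'(0.834449) = -2.409823
  x_2 = 0.834449 - (-0.024718)/(-2.409823) = 0.824191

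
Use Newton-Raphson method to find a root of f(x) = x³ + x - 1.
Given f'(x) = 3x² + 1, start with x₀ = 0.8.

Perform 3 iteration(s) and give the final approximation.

f(x) = x³ + x - 1
f'(x) = 3x² + 1
x₀ = 0.8

Newton-Raphson formula: x_{n+1} = x_n - f(x_n)/f'(x_n)

Iteration 1:
  f(0.800000) = 0.312000
  f'(0.800000) = 2.920000
  x_1 = 0.800000 - 0.312000/2.920000 = 0.693151
Iteration 2:
  f(0.693151) = 0.026180
  f'(0.693151) = 2.441374
  x_2 = 0.693151 - 0.026180/2.441374 = 0.682427
Iteration 3:
  f(0.682427) = 0.000238
  f'(0.682427) = 2.397120
  x_3 = 0.682427 - 0.000238/2.397120 = 0.682328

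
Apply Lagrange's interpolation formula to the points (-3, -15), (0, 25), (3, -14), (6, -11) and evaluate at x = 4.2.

Lagrange interpolation formula:
P(x) = Σ yᵢ × Lᵢ(x)
where Lᵢ(x) = Π_{j≠i} (x - xⱼ)/(xᵢ - xⱼ)

L_0(4.2) = (4.2 - 0)/(-3 - 0) × (4.2 - 3)/(-3 - 3) × (4.2 - 6)/(-3 - 6) = 0.056000
L_1(4.2) = (4.2 - (-3))/(0 - (-3)) × (4.2 - 3)/(0 - 3) × (4.2 - 6)/(0 - 6) = -0.288000
L_2(4.2) = (4.2 - (-3))/(3 - (-3)) × (4.2 - 0)/(3 - 0) × (4.2 - 6)/(3 - 6) = 1.008000
L_3(4.2) = (4.2 - (-3))/(6 - (-3)) × (4.2 - 0)/(6 - 0) × (4.2 - 3)/(6 - 3) = 0.224000

P(4.2) = (-15)×L_0(4.2) + 25×L_1(4.2) + (-14)×L_2(4.2) + (-11)×L_3(4.2)
P(4.2) = -24.616000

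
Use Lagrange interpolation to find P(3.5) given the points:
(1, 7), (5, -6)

Lagrange interpolation formula:
P(x) = Σ yᵢ × Lᵢ(x)
where Lᵢ(x) = Π_{j≠i} (x - xⱼ)/(xᵢ - xⱼ)

L_0(3.5) = (3.5 - 5)/(1 - 5) = 0.375000
L_1(3.5) = (3.5 - 1)/(5 - 1) = 0.625000

P(3.5) = 7×L_0(3.5) + (-6)×L_1(3.5)
P(3.5) = -1.125000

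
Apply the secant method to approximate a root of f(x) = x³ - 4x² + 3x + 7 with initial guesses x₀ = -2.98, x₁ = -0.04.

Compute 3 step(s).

f(x) = x³ - 4x² + 3x + 7
x₀ = -2.98, x₁ = -0.04

Secant formula: x_{n+1} = x_n - f(x_n)(x_n - x_{n-1})/(f(x_n) - f(x_{n-1}))

Iteration 1:
  f(-2.980000) = -63.925192
  f(-0.040000) = 6.873536
  x_2 = -0.040000 - 6.873536×(-0.040000 - (-2.980000))/(6.873536 - (-63.925192))
       = -0.325432
Iteration 2:
  f(-0.040000) = 6.873536
  f(-0.325432) = 5.565617
  x_3 = -0.325432 - 5.565617×(-0.325432 - (-0.040000))/(5.565617 - 6.873536)
       = -1.540035
Iteration 3:
  f(-0.325432) = 5.565617
  f(-1.540035) = -10.759456
  x_4 = -1.540035 - (-10.759456)×(-1.540035 - (-0.325432))/(-10.759456 - 5.565617)
       = -0.739520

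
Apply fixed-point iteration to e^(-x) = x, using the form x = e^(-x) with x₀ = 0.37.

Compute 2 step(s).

Equation: e^(-x) = x
Fixed-point form: x = e^(-x)
x₀ = 0.37

x_1 = g(0.370000) = 0.690734
x_2 = g(0.690734) = 0.501208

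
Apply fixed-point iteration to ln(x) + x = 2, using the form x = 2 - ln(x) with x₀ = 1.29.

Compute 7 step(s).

Equation: ln(x) + x = 2
Fixed-point form: x = 2 - ln(x)
x₀ = 1.29

x_1 = g(1.290000) = 1.745358
x_2 = g(1.745358) = 1.443040
x_3 = g(1.443040) = 1.633248
x_4 = g(1.633248) = 1.509430
x_5 = g(1.509430) = 1.588268
x_6 = g(1.588268) = 1.537356
x_7 = g(1.537356) = 1.569936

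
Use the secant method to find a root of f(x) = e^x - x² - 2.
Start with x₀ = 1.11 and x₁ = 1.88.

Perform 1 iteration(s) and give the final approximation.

f(x) = e^x - x² - 2
x₀ = 1.11, x₁ = 1.88

Secant formula: x_{n+1} = x_n - f(x_n)(x_n - x_{n-1})/(f(x_n) - f(x_{n-1}))

Iteration 1:
  f(1.110000) = -0.197742
  f(1.880000) = 1.019105
  x_2 = 1.880000 - 1.019105×(1.880000 - 1.110000)/(1.019105 - (-0.197742))
       = 1.235128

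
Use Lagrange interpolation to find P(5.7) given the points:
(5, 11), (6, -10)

Lagrange interpolation formula:
P(x) = Σ yᵢ × Lᵢ(x)
where Lᵢ(x) = Π_{j≠i} (x - xⱼ)/(xᵢ - xⱼ)

L_0(5.7) = (5.7 - 6)/(5 - 6) = 0.300000
L_1(5.7) = (5.7 - 5)/(6 - 5) = 0.700000

P(5.7) = 11×L_0(5.7) + (-10)×L_1(5.7)
P(5.7) = -3.700000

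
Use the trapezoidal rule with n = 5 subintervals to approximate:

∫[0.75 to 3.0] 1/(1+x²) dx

f(x) = 1/(1+x²)
a = 0.75, b = 3.0, n = 5
h = (b - a)/n = 0.450000

Trapezoidal rule: (h/2)[f(x₀) + 2f(x₁) + 2f(x₂) + ... + f(xₙ)]

x_0 = 0.7500, f(x_0) = 0.640000, coefficient = 1
x_1 = 1.2000, f(x_1) = 0.409836, coefficient = 2
x_2 = 1.6500, f(x_2) = 0.268637, coefficient = 2
x_3 = 2.1000, f(x_3) = 0.184843, coefficient = 2
x_4 = 2.5500, f(x_4) = 0.133289, coefficient = 2
x_5 = 3.0000, f(x_5) = 0.100000, coefficient = 1

I ≈ (0.450000/2) × 2.733209 = 0.614972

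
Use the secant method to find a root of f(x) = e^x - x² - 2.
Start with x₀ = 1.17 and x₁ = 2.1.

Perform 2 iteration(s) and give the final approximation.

f(x) = e^x - x² - 2
x₀ = 1.17, x₁ = 2.1

Secant formula: x_{n+1} = x_n - f(x_n)(x_n - x_{n-1})/(f(x_n) - f(x_{n-1}))

Iteration 1:
  f(1.170000) = -0.146907
  f(2.100000) = 1.756170
  x_2 = 2.100000 - 1.756170×(2.100000 - 1.170000)/(1.756170 - (-0.146907))
       = 1.241791
Iteration 2:
  f(2.100000) = 1.756170
  f(1.241791) = -0.080237
  x_3 = 1.241791 - (-0.080237)×(1.241791 - 2.100000)/(-0.080237 - 1.756170)
       = 1.279288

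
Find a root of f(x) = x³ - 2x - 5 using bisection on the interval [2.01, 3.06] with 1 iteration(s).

f(x) = x³ - 2x - 5
Initial interval: [2.01, 3.06]

Iteration 1:
  c_1 = (2.010000 + 3.060000)/2 = 2.535000
  f(c_1) = f(2.535000) = 6.220480
  f(a) × f(c) < 0, new interval: [2.010000, 2.535000]

After 1 iteration(s), the approximation is c_1 = 2.535000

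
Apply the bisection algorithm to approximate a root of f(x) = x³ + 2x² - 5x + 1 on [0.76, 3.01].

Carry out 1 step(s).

f(x) = x³ + 2x² - 5x + 1
Initial interval: [0.76, 3.01]

Iteration 1:
  c_1 = (0.760000 + 3.010000)/2 = 1.885000
  f(c_1) = f(1.885000) = 5.379279
  f(a) × f(c) < 0, new interval: [0.760000, 1.885000]

After 1 iteration(s), the approximation is c_1 = 1.885000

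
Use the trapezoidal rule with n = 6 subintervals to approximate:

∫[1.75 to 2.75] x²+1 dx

f(x) = x²+1
a = 1.75, b = 2.75, n = 6
h = (b - a)/n = 0.166667

Trapezoidal rule: (h/2)[f(x₀) + 2f(x₁) + 2f(x₂) + ... + f(xₙ)]

x_0 = 1.7500, f(x_0) = 4.062500, coefficient = 1
x_1 = 1.9167, f(x_1) = 4.673611, coefficient = 2
x_2 = 2.0833, f(x_2) = 5.340278, coefficient = 2
x_3 = 2.2500, f(x_3) = 6.062500, coefficient = 2
x_4 = 2.4167, f(x_4) = 6.840278, coefficient = 2
x_5 = 2.5833, f(x_5) = 7.673611, coefficient = 2
x_6 = 2.7500, f(x_6) = 8.562500, coefficient = 1

I ≈ (0.166667/2) × 73.805556 = 6.150463
Exact value: 6.145833
Error: 0.004630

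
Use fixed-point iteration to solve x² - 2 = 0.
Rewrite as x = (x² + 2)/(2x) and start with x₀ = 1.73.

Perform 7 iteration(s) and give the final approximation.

Equation: x² - 2 = 0
Fixed-point form: x = (x² + 2)/(2x)
x₀ = 1.73

x_1 = g(1.730000) = 1.443035
x_2 = g(1.443035) = 1.414501
x_3 = g(1.414501) = 1.414214
x_4 = g(1.414214) = 1.414214
x_5 = g(1.414214) = 1.414214
x_6 = g(1.414214) = 1.414214
x_7 = g(1.414214) = 1.414214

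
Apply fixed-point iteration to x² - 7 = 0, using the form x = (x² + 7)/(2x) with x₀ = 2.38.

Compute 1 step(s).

Equation: x² - 7 = 0
Fixed-point form: x = (x² + 7)/(2x)
x₀ = 2.38

x_1 = g(2.380000) = 2.660588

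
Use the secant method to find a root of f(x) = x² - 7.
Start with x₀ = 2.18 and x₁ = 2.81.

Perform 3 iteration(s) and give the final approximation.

f(x) = x² - 7
x₀ = 2.18, x₁ = 2.81

Secant formula: x_{n+1} = x_n - f(x_n)(x_n - x_{n-1})/(f(x_n) - f(x_{n-1}))

Iteration 1:
  f(2.180000) = -2.247600
  f(2.810000) = 0.896100
  x_2 = 2.810000 - 0.896100×(2.810000 - 2.180000)/(0.896100 - (-2.247600))
       = 2.630421
Iteration 2:
  f(2.810000) = 0.896100
  f(2.630421) = -0.080886
  x_3 = 2.630421 - (-0.080886)×(2.630421 - 2.810000)/(-0.080886 - 0.896100)
       = 2.645288
Iteration 3:
  f(2.630421) = -0.080886
  f(2.645288) = -0.002449
  x_4 = 2.645288 - (-0.002449)×(2.645288 - 2.630421)/(-0.002449 - (-0.080886))
       = 2.645753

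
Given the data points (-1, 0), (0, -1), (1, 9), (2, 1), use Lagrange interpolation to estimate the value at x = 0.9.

Lagrange interpolation formula:
P(x) = Σ yᵢ × Lᵢ(x)
where Lᵢ(x) = Π_{j≠i} (x - xⱼ)/(xᵢ - xⱼ)

L_0(0.9) = (0.9 - 0)/(-1 - 0) × (0.9 - 1)/(-1 - 1) × (0.9 - 2)/(-1 - 2) = -0.016500
L_1(0.9) = (0.9 - (-1))/(0 - (-1)) × (0.9 - 1)/(0 - 1) × (0.9 - 2)/(0 - 2) = 0.104500
L_2(0.9) = (0.9 - (-1))/(1 - (-1)) × (0.9 - 0)/(1 - 0) × (0.9 - 2)/(1 - 2) = 0.940500
L_3(0.9) = (0.9 - (-1))/(2 - (-1)) × (0.9 - 0)/(2 - 0) × (0.9 - 1)/(2 - 1) = -0.028500

P(0.9) = 0×L_0(0.9) + (-1)×L_1(0.9) + 9×L_2(0.9) + 1×L_3(0.9)
P(0.9) = 8.331500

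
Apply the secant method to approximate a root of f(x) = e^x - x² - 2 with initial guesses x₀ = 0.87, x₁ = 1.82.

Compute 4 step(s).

f(x) = e^x - x² - 2
x₀ = 0.87, x₁ = 1.82

Secant formula: x_{n+1} = x_n - f(x_n)(x_n - x_{n-1})/(f(x_n) - f(x_{n-1}))

Iteration 1:
  f(0.870000) = -0.369989
  f(1.820000) = 0.859458
  x_2 = 1.820000 - 0.859458×(1.820000 - 0.870000)/(0.859458 - (-0.369989))
       = 1.155892
Iteration 2:
  f(1.820000) = 0.859458
  f(1.155892) = -0.159230
  x_3 = 1.155892 - (-0.159230)×(1.155892 - 1.820000)/(-0.159230 - 0.859458)
       = 1.259698
Iteration 3:
  f(1.155892) = -0.159230
  f(1.259698) = -0.062482
  x_4 = 1.259698 - (-0.062482)×(1.259698 - 1.155892)/(-0.062482 - (-0.159230))
       = 1.326738
Iteration 4:
  f(1.259698) = -0.062482
  f(1.326738) = 0.008496
  x_5 = 1.326738 - 0.008496×(1.326738 - 1.259698)/(0.008496 - (-0.062482))
       = 1.318713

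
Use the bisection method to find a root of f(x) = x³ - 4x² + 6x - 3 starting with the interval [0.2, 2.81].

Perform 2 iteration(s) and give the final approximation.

f(x) = x³ - 4x² + 6x - 3
Initial interval: [0.2, 2.81]

Iteration 1:
  c_1 = (0.200000 + 2.810000)/2 = 1.505000
  f(c_1) = f(1.505000) = 0.378763
  f(a) × f(c) < 0, new interval: [0.200000, 1.505000]
Iteration 2:
  c_2 = (0.200000 + 1.505000)/2 = 0.852500
  f(c_2) = f(0.852500) = -0.172465
  f(a) × f(c) ≥ 0, new interval: [0.852500, 1.505000]

After 2 iteration(s), the approximation is c_2 = 0.852500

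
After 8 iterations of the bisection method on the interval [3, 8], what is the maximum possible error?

Bisection error bound: |error| ≤ (b-a)/2^n
|error| ≤ (8 - 3)/2^8 = 5/2^8
|error| ≤ 0.0195312500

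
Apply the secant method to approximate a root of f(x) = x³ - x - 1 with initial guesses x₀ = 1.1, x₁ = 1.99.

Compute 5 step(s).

f(x) = x³ - x - 1
x₀ = 1.1, x₁ = 1.99

Secant formula: x_{n+1} = x_n - f(x_n)(x_n - x_{n-1})/(f(x_n) - f(x_{n-1}))

Iteration 1:
  f(1.100000) = -0.769000
  f(1.990000) = 4.890599
  x_2 = 1.990000 - 4.890599×(1.990000 - 1.100000)/(4.890599 - (-0.769000))
       = 1.220929
Iteration 2:
  f(1.990000) = 4.890599
  f(1.220929) = -0.400929
  x_3 = 1.220929 - (-0.400929)×(1.220929 - 1.990000)/(-0.400929 - 4.890599)
       = 1.279200
Iteration 3:
  f(1.220929) = -0.400929
  f(1.279200) = -0.185977
  x_4 = 1.279200 - (-0.185977)×(1.279200 - 1.220929)/(-0.185977 - (-0.400929))
       = 1.329616
Iteration 4:
  f(1.279200) = -0.185977
  f(1.329616) = 0.020985
  x_5 = 1.329616 - 0.020985×(1.329616 - 1.279200)/(0.020985 - (-0.185977))
       = 1.324504
Iteration 5:
  f(1.329616) = 0.020985
  f(1.324504) = -0.000911
  x_6 = 1.324504 - (-0.000911)×(1.324504 - 1.329616)/(-0.000911 - 0.020985)
       = 1.324717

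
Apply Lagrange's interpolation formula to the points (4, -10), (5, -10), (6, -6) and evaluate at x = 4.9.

Lagrange interpolation formula:
P(x) = Σ yᵢ × Lᵢ(x)
where Lᵢ(x) = Π_{j≠i} (x - xⱼ)/(xᵢ - xⱼ)

L_0(4.9) = (4.9 - 5)/(4 - 5) × (4.9 - 6)/(4 - 6) = 0.055000
L_1(4.9) = (4.9 - 4)/(5 - 4) × (4.9 - 6)/(5 - 6) = 0.990000
L_2(4.9) = (4.9 - 4)/(6 - 4) × (4.9 - 5)/(6 - 5) = -0.045000

P(4.9) = (-10)×L_0(4.9) + (-10)×L_1(4.9) + (-6)×L_2(4.9)
P(4.9) = -10.180000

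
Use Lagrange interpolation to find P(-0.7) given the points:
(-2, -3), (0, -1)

Lagrange interpolation formula:
P(x) = Σ yᵢ × Lᵢ(x)
where Lᵢ(x) = Π_{j≠i} (x - xⱼ)/(xᵢ - xⱼ)

L_0(-0.7) = (-0.7 - 0)/(-2 - 0) = 0.350000
L_1(-0.7) = (-0.7 - (-2))/(0 - (-2)) = 0.650000

P(-0.7) = (-3)×L_0(-0.7) + (-1)×L_1(-0.7)
P(-0.7) = -1.700000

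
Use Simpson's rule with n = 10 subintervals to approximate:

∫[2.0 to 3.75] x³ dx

f(x) = x³
a = 2.0, b = 3.75, n = 10
h = (b - a)/n = 0.175000

Simpson's rule: (h/3)[f(x₀) + 4f(x₁) + 2f(x₂) + ... + f(xₙ)]

x_0 = 2.0000, f(x_0) = 8.000000, coefficient = 1
x_1 = 2.1750, f(x_1) = 10.289109, coefficient = 4
x_2 = 2.3500, f(x_2) = 12.977875, coefficient = 2
x_3 = 2.5250, f(x_3) = 16.098453, coefficient = 4
x_4 = 2.7000, f(x_4) = 19.683000, coefficient = 2
x_5 = 2.8750, f(x_5) = 23.763672, coefficient = 4
x_6 = 3.0500, f(x_6) = 28.372625, coefficient = 2
x_7 = 3.2250, f(x_7) = 33.542016, coefficient = 4
x_8 = 3.4000, f(x_8) = 39.304000, coefficient = 2
x_9 = 3.5750, f(x_9) = 45.690734, coefficient = 4
x_10 = 3.7500, f(x_10) = 52.734375, coefficient = 1

I ≈ (0.175000/3) × 778.945312 = 45.438477
Exact value: 45.438477
Error: 0.000000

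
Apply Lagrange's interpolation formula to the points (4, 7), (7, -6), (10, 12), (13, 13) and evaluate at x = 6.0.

Lagrange interpolation formula:
P(x) = Σ yᵢ × Lᵢ(x)
where Lᵢ(x) = Π_{j≠i} (x - xⱼ)/(xᵢ - xⱼ)

L_0(6.0) = (6.0 - 7)/(4 - 7) × (6.0 - 10)/(4 - 10) × (6.0 - 13)/(4 - 13) = 0.172840
L_1(6.0) = (6.0 - 4)/(7 - 4) × (6.0 - 10)/(7 - 10) × (6.0 - 13)/(7 - 13) = 1.037037
L_2(6.0) = (6.0 - 4)/(10 - 4) × (6.0 - 7)/(10 - 7) × (6.0 - 13)/(10 - 13) = -0.259259
L_3(6.0) = (6.0 - 4)/(13 - 4) × (6.0 - 7)/(13 - 7) × (6.0 - 10)/(13 - 10) = 0.049383

P(6.0) = 7×L_0(6.0) + (-6)×L_1(6.0) + 12×L_2(6.0) + 13×L_3(6.0)
P(6.0) = -7.481481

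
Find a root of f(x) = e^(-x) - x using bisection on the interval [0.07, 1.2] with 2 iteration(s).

f(x) = e^(-x) - x
Initial interval: [0.07, 1.2]

Iteration 1:
  c_1 = (0.070000 + 1.200000)/2 = 0.635000
  f(c_1) = f(0.635000) = -0.105065
  f(a) × f(c) < 0, new interval: [0.070000, 0.635000]
Iteration 2:
  c_2 = (0.070000 + 0.635000)/2 = 0.352500
  f(c_2) = f(0.352500) = 0.350429
  f(a) × f(c) ≥ 0, new interval: [0.352500, 0.635000]

After 2 iteration(s), the approximation is c_2 = 0.352500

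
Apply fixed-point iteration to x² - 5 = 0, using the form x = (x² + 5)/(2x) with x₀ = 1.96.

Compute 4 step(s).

Equation: x² - 5 = 0
Fixed-point form: x = (x² + 5)/(2x)
x₀ = 1.96

x_1 = g(1.960000) = 2.255510
x_2 = g(2.255510) = 2.236152
x_3 = g(2.236152) = 2.236068
x_4 = g(2.236068) = 2.236068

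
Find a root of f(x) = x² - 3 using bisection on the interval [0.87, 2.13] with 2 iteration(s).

f(x) = x² - 3
Initial interval: [0.87, 2.13]

Iteration 1:
  c_1 = (0.870000 + 2.130000)/2 = 1.500000
  f(c_1) = f(1.500000) = -0.750000
  f(a) × f(c) ≥ 0, new interval: [1.500000, 2.130000]
Iteration 2:
  c_2 = (1.500000 + 2.130000)/2 = 1.815000
  f(c_2) = f(1.815000) = 0.294225
  f(a) × f(c) < 0, new interval: [1.500000, 1.815000]

After 2 iteration(s), the approximation is c_2 = 1.815000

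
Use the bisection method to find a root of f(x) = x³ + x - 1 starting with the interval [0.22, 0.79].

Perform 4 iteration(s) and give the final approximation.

f(x) = x³ + x - 1
Initial interval: [0.22, 0.79]

Iteration 1:
  c_1 = (0.220000 + 0.790000)/2 = 0.505000
  f(c_1) = f(0.505000) = -0.366212
  f(a) × f(c) ≥ 0, new interval: [0.505000, 0.790000]
Iteration 2:
  c_2 = (0.505000 + 0.790000)/2 = 0.647500
  f(c_2) = f(0.647500) = -0.081032
  f(a) × f(c) ≥ 0, new interval: [0.647500, 0.790000]
Iteration 3:
  c_3 = (0.647500 + 0.790000)/2 = 0.718750
  f(c_3) = f(0.718750) = 0.090057
  f(a) × f(c) < 0, new interval: [0.647500, 0.718750]
Iteration 4:
  c_4 = (0.647500 + 0.718750)/2 = 0.683125
  f(c_4) = f(0.683125) = 0.001912
  f(a) × f(c) < 0, new interval: [0.647500, 0.683125]

After 4 iteration(s), the approximation is c_4 = 0.683125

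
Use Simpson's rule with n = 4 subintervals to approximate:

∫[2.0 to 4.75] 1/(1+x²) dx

f(x) = 1/(1+x²)
a = 2.0, b = 4.75, n = 4
h = (b - a)/n = 0.687500

Simpson's rule: (h/3)[f(x₀) + 4f(x₁) + 2f(x₂) + ... + f(xₙ)]

x_0 = 2.0000, f(x_0) = 0.200000, coefficient = 1
x_1 = 2.6875, f(x_1) = 0.121615, coefficient = 4
x_2 = 3.3750, f(x_2) = 0.080706, coefficient = 2
x_3 = 4.0625, f(x_3) = 0.057130, coefficient = 4
x_4 = 4.7500, f(x_4) = 0.042440, coefficient = 1

I ≈ (0.687500/3) × 1.118834 = 0.256399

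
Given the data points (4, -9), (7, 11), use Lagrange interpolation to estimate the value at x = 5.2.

Lagrange interpolation formula:
P(x) = Σ yᵢ × Lᵢ(x)
where Lᵢ(x) = Π_{j≠i} (x - xⱼ)/(xᵢ - xⱼ)

L_0(5.2) = (5.2 - 7)/(4 - 7) = 0.600000
L_1(5.2) = (5.2 - 4)/(7 - 4) = 0.400000

P(5.2) = (-9)×L_0(5.2) + 11×L_1(5.2)
P(5.2) = -1.000000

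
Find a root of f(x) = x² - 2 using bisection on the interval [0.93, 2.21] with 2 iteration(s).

f(x) = x² - 2
Initial interval: [0.93, 2.21]

Iteration 1:
  c_1 = (0.930000 + 2.210000)/2 = 1.570000
  f(c_1) = f(1.570000) = 0.464900
  f(a) × f(c) < 0, new interval: [0.930000, 1.570000]
Iteration 2:
  c_2 = (0.930000 + 1.570000)/2 = 1.250000
  f(c_2) = f(1.250000) = -0.437500
  f(a) × f(c) ≥ 0, new interval: [1.250000, 1.570000]

After 2 iteration(s), the approximation is c_2 = 1.250000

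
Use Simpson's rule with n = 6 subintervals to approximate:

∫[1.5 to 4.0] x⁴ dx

f(x) = x⁴
a = 1.5, b = 4.0, n = 6
h = (b - a)/n = 0.416667

Simpson's rule: (h/3)[f(x₀) + 4f(x₁) + 2f(x₂) + ... + f(xₙ)]

x_0 = 1.5000, f(x_0) = 5.062500, coefficient = 1
x_1 = 1.9167, f(x_1) = 13.495419, coefficient = 4
x_2 = 2.3333, f(x_2) = 29.641975, coefficient = 2
x_3 = 2.7500, f(x_3) = 57.191406, coefficient = 4
x_4 = 3.1667, f(x_4) = 100.556327, coefficient = 2
x_5 = 3.5833, f(x_5) = 164.872733, coefficient = 4
x_6 = 4.0000, f(x_6) = 256.000000, coefficient = 1

I ≈ (0.416667/3) × 1463.697338 = 203.291297
Exact value: 203.281250
Error: 0.010047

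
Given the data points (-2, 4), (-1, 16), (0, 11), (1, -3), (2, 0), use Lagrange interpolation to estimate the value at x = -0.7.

Lagrange interpolation formula:
P(x) = Σ yᵢ × Lᵢ(x)
where Lᵢ(x) = Π_{j≠i} (x - xⱼ)/(xᵢ - xⱼ)

L_0(-0.7) = (-0.7 - (-1))/(-2 - (-1)) × (-0.7 - 0)/(-2 - 0) × (-0.7 - 1)/(-2 - 1) × (-0.7 - 2)/(-2 - 2) = -0.040163
L_1(-0.7) = (-0.7 - (-2))/(-1 - (-2)) × (-0.7 - 0)/(-1 - 0) × (-0.7 - 1)/(-1 - 1) × (-0.7 - 2)/(-1 - 2) = 0.696150
L_2(-0.7) = (-0.7 - (-2))/(0 - (-2)) × (-0.7 - (-1))/(0 - (-1)) × (-0.7 - 1)/(0 - 1) × (-0.7 - 2)/(0 - 2) = 0.447525
L_3(-0.7) = (-0.7 - (-2))/(1 - (-2)) × (-0.7 - (-1))/(1 - (-1)) × (-0.7 - 0)/(1 - 0) × (-0.7 - 2)/(1 - 2) = -0.122850
L_4(-0.7) = (-0.7 - (-2))/(2 - (-2)) × (-0.7 - (-1))/(2 - (-1)) × (-0.7 - 0)/(2 - 0) × (-0.7 - 1)/(2 - 1) = 0.019338

P(-0.7) = 4×L_0(-0.7) + 16×L_1(-0.7) + 11×L_2(-0.7) + (-3)×L_3(-0.7) + 0×L_4(-0.7)
P(-0.7) = 16.269075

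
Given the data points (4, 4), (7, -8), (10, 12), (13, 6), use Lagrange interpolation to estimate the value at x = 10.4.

Lagrange interpolation formula:
P(x) = Σ yᵢ × Lᵢ(x)
where Lᵢ(x) = Π_{j≠i} (x - xⱼ)/(xᵢ - xⱼ)

L_0(10.4) = (10.4 - 7)/(4 - 7) × (10.4 - 10)/(4 - 10) × (10.4 - 13)/(4 - 13) = 0.021827
L_1(10.4) = (10.4 - 4)/(7 - 4) × (10.4 - 10)/(7 - 10) × (10.4 - 13)/(7 - 13) = -0.123259
L_2(10.4) = (10.4 - 4)/(10 - 4) × (10.4 - 7)/(10 - 7) × (10.4 - 13)/(10 - 13) = 1.047704
L_3(10.4) = (10.4 - 4)/(13 - 4) × (10.4 - 7)/(13 - 7) × (10.4 - 10)/(13 - 10) = 0.053728

P(10.4) = 4×L_0(10.4) + (-8)×L_1(10.4) + 12×L_2(10.4) + 6×L_3(10.4)
P(10.4) = 13.968198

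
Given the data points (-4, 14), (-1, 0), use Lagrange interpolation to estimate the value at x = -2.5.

Lagrange interpolation formula:
P(x) = Σ yᵢ × Lᵢ(x)
where Lᵢ(x) = Π_{j≠i} (x - xⱼ)/(xᵢ - xⱼ)

L_0(-2.5) = (-2.5 - (-1))/(-4 - (-1)) = 0.500000
L_1(-2.5) = (-2.5 - (-4))/(-1 - (-4)) = 0.500000

P(-2.5) = 14×L_0(-2.5) + 0×L_1(-2.5)
P(-2.5) = 7.000000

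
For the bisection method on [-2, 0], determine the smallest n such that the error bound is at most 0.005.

We need (b-a)/2^n ≤ 0.005
(0 - (-2))/2^n ≤ 0.005
2/2^n ≤ 0.005
2^n ≥ 400
n ≥ log₂(400) = 8.64
n ≥ 9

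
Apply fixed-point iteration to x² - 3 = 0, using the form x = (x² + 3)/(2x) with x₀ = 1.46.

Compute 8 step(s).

Equation: x² - 3 = 0
Fixed-point form: x = (x² + 3)/(2x)
x₀ = 1.46

x_1 = g(1.460000) = 1.757397
x_2 = g(1.757397) = 1.732234
x_3 = g(1.732234) = 1.732051
x_4 = g(1.732051) = 1.732051
x_5 = g(1.732051) = 1.732051
x_6 = g(1.732051) = 1.732051
x_7 = g(1.732051) = 1.732051
x_8 = g(1.732051) = 1.732051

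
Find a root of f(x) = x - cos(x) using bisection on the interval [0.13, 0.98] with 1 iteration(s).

f(x) = x - cos(x)
Initial interval: [0.13, 0.98]

Iteration 1:
  c_1 = (0.130000 + 0.980000)/2 = 0.555000
  f(c_1) = f(0.555000) = -0.294900
  f(a) × f(c) ≥ 0, new interval: [0.555000, 0.980000]

After 1 iteration(s), the approximation is c_1 = 0.555000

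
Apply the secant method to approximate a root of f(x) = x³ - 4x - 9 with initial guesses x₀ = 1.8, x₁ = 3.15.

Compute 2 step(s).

f(x) = x³ - 4x - 9
x₀ = 1.8, x₁ = 3.15

Secant formula: x_{n+1} = x_n - f(x_n)(x_n - x_{n-1})/(f(x_n) - f(x_{n-1}))

Iteration 1:
  f(1.800000) = -10.368000
  f(3.150000) = 9.655875
  x_2 = 3.150000 - 9.655875×(3.150000 - 1.800000)/(9.655875 - (-10.368000))
       = 2.499006
Iteration 2:
  f(3.150000) = 9.655875
  f(2.499006) = -3.389661
  x_3 = 2.499006 - (-3.389661)×(2.499006 - 3.150000)/(-3.389661 - 9.655875)
       = 2.668155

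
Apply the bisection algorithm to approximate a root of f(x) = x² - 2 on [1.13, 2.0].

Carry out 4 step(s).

f(x) = x² - 2
Initial interval: [1.13, 2.0]

Iteration 1:
  c_1 = (1.130000 + 2.000000)/2 = 1.565000
  f(c_1) = f(1.565000) = 0.449225
  f(a) × f(c) < 0, new interval: [1.130000, 1.565000]
Iteration 2:
  c_2 = (1.130000 + 1.565000)/2 = 1.347500
  f(c_2) = f(1.347500) = -0.184244
  f(a) × f(c) ≥ 0, new interval: [1.347500, 1.565000]
Iteration 3:
  c_3 = (1.347500 + 1.565000)/2 = 1.456250
  f(c_3) = f(1.456250) = 0.120664
  f(a) × f(c) < 0, new interval: [1.347500, 1.456250]
Iteration 4:
  c_4 = (1.347500 + 1.456250)/2 = 1.401875
  f(c_4) = f(1.401875) = -0.034746
  f(a) × f(c) ≥ 0, new interval: [1.401875, 1.456250]

After 4 iteration(s), the approximation is c_4 = 1.401875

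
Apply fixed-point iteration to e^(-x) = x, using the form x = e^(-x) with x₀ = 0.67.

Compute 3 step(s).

Equation: e^(-x) = x
Fixed-point form: x = e^(-x)
x₀ = 0.67

x_1 = g(0.670000) = 0.511709
x_2 = g(0.511709) = 0.599470
x_3 = g(0.599470) = 0.549102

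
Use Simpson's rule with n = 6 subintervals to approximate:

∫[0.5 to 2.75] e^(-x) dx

f(x) = e^(-x)
a = 0.5, b = 2.75, n = 6
h = (b - a)/n = 0.375000

Simpson's rule: (h/3)[f(x₀) + 4f(x₁) + 2f(x₂) + ... + f(xₙ)]

x_0 = 0.5000, f(x_0) = 0.606531, coefficient = 1
x_1 = 0.8750, f(x_1) = 0.416862, coefficient = 4
x_2 = 1.2500, f(x_2) = 0.286505, coefficient = 2
x_3 = 1.6250, f(x_3) = 0.196912, coefficient = 4
x_4 = 2.0000, f(x_4) = 0.135335, coefficient = 2
x_5 = 2.3750, f(x_5) = 0.093014, coefficient = 4
x_6 = 2.7500, f(x_6) = 0.063928, coefficient = 1

I ≈ (0.375000/3) × 4.341291 = 0.542661
Exact value: 0.542603
Error: 0.000059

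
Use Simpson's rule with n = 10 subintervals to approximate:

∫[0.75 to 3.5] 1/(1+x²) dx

f(x) = 1/(1+x²)
a = 0.75, b = 3.5, n = 10
h = (b - a)/n = 0.275000

Simpson's rule: (h/3)[f(x₀) + 4f(x₁) + 2f(x₂) + ... + f(xₙ)]

x_0 = 0.7500, f(x_0) = 0.640000, coefficient = 1
x_1 = 1.0250, f(x_1) = 0.487656, coefficient = 4
x_2 = 1.3000, f(x_2) = 0.371747, coefficient = 2
x_3 = 1.5750, f(x_3) = 0.287305, coefficient = 4
x_4 = 1.8500, f(x_4) = 0.226116, coefficient = 2
x_5 = 2.1250, f(x_5) = 0.181303, coefficient = 4
x_6 = 2.4000, f(x_6) = 0.147929, coefficient = 2
x_7 = 2.6750, f(x_7) = 0.122615, coefficient = 4
x_8 = 2.9500, f(x_8) = 0.103066, coefficient = 2
x_9 = 3.2250, f(x_9) = 0.087714, coefficient = 4
x_10 = 3.5000, f(x_10) = 0.075472, coefficient = 1

I ≈ (0.275000/3) × 7.079563 = 0.648960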